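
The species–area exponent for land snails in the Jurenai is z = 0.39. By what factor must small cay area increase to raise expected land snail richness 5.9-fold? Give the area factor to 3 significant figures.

94.7

(A₂/A₁)^0.39 = 5.9, so A₂/A₁ = 5.9^(1/0.39) = 5.9^2.564
ln(A₂/A₁) = ln 5.9 / 0.39 = 1.7750 / 0.39 = 4.5512
A₂/A₁ = e^4.5512 ≈ 94.74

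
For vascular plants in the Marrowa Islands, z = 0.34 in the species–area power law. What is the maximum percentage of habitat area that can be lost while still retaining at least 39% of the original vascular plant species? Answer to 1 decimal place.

93.7%

Need (A_new/A_old)^0.34 = 0.39, so A_new/A_old = 0.39^(1/0.34) = 0.39^2.941
ln(A_new/A_old) = ln 0.39 / 0.34 = -0.9416 / 0.34 = -2.7694
A_new/A_old = e^-2.7694 ≈ 0.0627
Fraction that can be lost = 1 − 0.0627 = 0.9373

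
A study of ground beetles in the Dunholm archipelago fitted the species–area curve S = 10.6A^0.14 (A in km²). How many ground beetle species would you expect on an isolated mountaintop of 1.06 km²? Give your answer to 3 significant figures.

S = 10.6 × 1.06^0.14
ln S = ln 10.6 + 0.14 × ln 1.06 = 2.3609 + 0.14 × 0.0583 = 2.3690
S = e^2.3690 ≈ 10.69

10.7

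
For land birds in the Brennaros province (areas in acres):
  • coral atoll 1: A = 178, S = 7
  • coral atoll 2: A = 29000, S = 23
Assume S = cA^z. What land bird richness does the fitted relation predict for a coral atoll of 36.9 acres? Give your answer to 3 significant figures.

4.85

z = ln(23/7) / ln(29000/178) = 1.1896 / 5.0933 = 0.2336
c = 7 / 178^0.2336 = 7 / 3.354 = 2.087
S₃ = 2.087 × 36.9^0.2336 = 2.087 × 2.323 ≈ 4.847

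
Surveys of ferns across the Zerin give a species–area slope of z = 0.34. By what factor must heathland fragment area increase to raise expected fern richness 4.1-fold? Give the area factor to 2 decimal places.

63.43

(A₂/A₁)^0.34 = 4.1, so A₂/A₁ = 4.1^(1/0.34) = 4.1^2.941
ln(A₂/A₁) = ln 4.1 / 0.34 = 1.4110 / 0.34 = 4.1500
A₂/A₁ = e^4.1500 ≈ 63.43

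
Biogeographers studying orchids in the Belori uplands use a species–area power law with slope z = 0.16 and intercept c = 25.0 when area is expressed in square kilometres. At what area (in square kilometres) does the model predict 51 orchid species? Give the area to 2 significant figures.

51 = 25 × A^0.16  ⇒  A^0.16 = 51/25 = 2.04
ln A = ln(2.04) / 0.16 = 0.7129 / 0.16 = 4.4559
A = e^4.4559 ≈ 86.14 square kilometres

86 square kilometres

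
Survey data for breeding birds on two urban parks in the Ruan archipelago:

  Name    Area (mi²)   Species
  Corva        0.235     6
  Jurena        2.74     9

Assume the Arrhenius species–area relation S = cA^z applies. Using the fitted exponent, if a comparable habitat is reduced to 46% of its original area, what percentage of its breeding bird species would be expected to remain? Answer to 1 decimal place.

88.0%

z = ln(9/6) / ln(2.74/0.235) = 0.4055 / 2.4561 = 0.1651
S_new/S_old = (A_new/A_old)^z = 0.46^0.1651 = exp(0.1651 × -0.7765) = 0.8797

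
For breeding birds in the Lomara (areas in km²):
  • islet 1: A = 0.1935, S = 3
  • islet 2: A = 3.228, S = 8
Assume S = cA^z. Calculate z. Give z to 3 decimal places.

0.349

Taking logs: ln S = ln c + z ln A, so z = (ln S₂ − ln S₁)/(ln A₂ − ln A₁).
z = ln(8/3) / ln(3.228/0.1935) = ln(2.667) / ln(16.68) = 0.9808 / 2.8143 = 0.3485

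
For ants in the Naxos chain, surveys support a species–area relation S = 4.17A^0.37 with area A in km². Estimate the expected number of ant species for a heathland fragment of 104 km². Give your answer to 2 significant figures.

S = 4.17 × 104^0.37 = 4.17 × 5.576 ≈ 23.25

23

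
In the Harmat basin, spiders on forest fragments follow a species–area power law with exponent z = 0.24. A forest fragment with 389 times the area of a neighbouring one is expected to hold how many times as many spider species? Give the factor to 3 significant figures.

S₂/S₁ = (A₂/A₁)^z = 389^0.24
ln(S₂/S₁) = 0.24 × ln 389 = 0.24 × 5.9636 = 1.4313
S₂/S₁ = e^1.4313 ≈ 4.184

4.18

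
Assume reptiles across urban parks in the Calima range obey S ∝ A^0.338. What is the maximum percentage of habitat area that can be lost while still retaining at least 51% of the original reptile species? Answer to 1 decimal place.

86.4%

Need (A_new/A_old)^0.338 = 0.51, so A_new/A_old = 0.51^(1/0.338) = 0.51^2.959
ln(A_new/A_old) = ln 0.51 / 0.338 = -0.6733 / 0.338 = -1.9921
A_new/A_old = e^-1.9921 ≈ 0.1364
Fraction that can be lost = 1 − 0.1364 = 0.8636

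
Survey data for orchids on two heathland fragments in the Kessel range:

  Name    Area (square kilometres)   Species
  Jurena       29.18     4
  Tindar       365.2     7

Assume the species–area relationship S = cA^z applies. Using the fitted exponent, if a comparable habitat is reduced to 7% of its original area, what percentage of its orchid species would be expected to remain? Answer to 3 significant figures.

55.5%

z = ln(7/4) / ln(365.2/29.18) = 0.5596 / 2.5270 = 0.2215
S_new/S_old = (A_new/A_old)^z = 0.07^0.2215 = exp(0.2215 × -2.6593) = 0.5549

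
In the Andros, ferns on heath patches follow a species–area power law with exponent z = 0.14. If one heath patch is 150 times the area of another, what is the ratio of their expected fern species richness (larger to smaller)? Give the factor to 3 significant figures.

2.02

S₂/S₁ = (A₂/A₁)^z = 150^0.14
ln(S₂/S₁) = 0.14 × ln 150 = 0.14 × 5.0106 = 0.7015
S₂/S₁ = e^0.7015 ≈ 2.017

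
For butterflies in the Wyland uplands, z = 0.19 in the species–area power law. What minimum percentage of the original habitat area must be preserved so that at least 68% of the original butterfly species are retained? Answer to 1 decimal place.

Need (A_new/A_old)^0.19 = 0.68, so A_new/A_old = 0.68^(1/0.19) = 0.68^5.263
ln(A_new/A_old) = ln 0.68 / 0.19 = -0.3857 / 0.19 = -2.0298
A_new/A_old = e^-2.0298 ≈ 0.1314

13.1%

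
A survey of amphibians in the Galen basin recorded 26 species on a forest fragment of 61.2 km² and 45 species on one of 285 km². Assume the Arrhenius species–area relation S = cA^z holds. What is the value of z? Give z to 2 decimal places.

0.36

Taking logs: ln S = ln c + z ln A, so z = (ln S₂ − ln S₁)/(ln A₂ − ln A₁).
z = ln(45/26) / ln(285/61.2) = ln(1.731) / ln(4.657) = 0.5486 / 1.5383 = 0.3566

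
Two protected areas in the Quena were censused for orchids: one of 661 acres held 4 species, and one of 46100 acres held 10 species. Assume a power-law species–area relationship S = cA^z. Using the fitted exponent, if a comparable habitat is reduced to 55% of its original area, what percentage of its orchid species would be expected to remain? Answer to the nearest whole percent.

88%

z = ln(10/4) / ln(46100/661) = 0.9163 / 4.2448 = 0.2159
S_new/S_old = (A_new/A_old)^z = 0.55^0.2159 = exp(0.2159 × -0.5978) = 0.8789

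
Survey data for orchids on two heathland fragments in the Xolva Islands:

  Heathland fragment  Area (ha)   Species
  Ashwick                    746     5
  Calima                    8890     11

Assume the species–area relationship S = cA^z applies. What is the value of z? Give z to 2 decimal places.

Taking logs: ln S = ln c + z ln A, so z = (ln S₂ − ln S₁)/(ln A₂ − ln A₁).
z = ln(11/5) / ln(8890/746) = ln(2.2) / ln(11.92) = 0.7885 / 2.4780 = 0.3182

0.32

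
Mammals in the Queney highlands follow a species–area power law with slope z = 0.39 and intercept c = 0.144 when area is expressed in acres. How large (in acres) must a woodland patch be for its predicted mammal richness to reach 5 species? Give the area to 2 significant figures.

8900 acres

5 = 0.144 × A^0.39  ⇒  A^0.39 = 5/0.144 = 34.72
ln A = ln(34.72) / 0.39 = 3.5474 / 0.39 = 9.0958
A = e^9.0958 ≈ 8918 acres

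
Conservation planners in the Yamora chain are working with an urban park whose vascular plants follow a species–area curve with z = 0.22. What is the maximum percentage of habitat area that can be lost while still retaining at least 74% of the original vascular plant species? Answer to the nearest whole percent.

75%

Need (A_new/A_old)^0.22 = 0.74, so A_new/A_old = 0.74^(1/0.22) = 0.74^4.545
ln(A_new/A_old) = ln 0.74 / 0.22 = -0.3011 / 0.22 = -1.3687
A_new/A_old = e^-1.3687 ≈ 0.2544
Fraction that can be lost = 1 − 0.2544 = 0.7456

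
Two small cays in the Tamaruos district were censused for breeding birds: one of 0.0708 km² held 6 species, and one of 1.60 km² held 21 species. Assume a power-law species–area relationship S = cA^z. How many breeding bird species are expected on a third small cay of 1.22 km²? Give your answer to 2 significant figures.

19

z = ln(21/6) / ln(1.6/0.0708) = 1.2528 / 3.1179 = 0.4018
c = 6 / 0.0708^0.4018 = 6 / 0.3451 = 17.39
S₃ = 17.39 × 1.22^0.4018 = 17.39 × 1.083 ≈ 18.83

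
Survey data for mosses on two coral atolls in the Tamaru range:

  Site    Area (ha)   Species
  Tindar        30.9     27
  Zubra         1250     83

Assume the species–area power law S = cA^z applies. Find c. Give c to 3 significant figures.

z = ln(S₂/S₁) / ln(A₂/A₁) = ln(83/27) / ln(1250/30.9) = 1.1230 / 3.7001 = 0.3035
c = S₁ / A₁^z = 27 / 30.9^0.3035 = 27 / 2.833 = 9.531

9.53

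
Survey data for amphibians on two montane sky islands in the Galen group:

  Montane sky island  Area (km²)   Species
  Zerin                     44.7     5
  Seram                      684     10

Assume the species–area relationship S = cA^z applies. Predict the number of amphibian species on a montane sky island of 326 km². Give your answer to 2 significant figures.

8.3

z = ln(10/5) / ln(684/44.7) = 0.6931 / 2.7280 = 0.2541
c = 5 / 44.7^0.2541 = 5 / 2.626 = 1.904
S₃ = 1.904 × 326^0.2541 = 1.904 × 4.351 ≈ 8.284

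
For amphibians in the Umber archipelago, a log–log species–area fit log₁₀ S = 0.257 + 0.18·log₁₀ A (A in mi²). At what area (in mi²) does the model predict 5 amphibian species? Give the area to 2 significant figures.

5 = 1.807 × A^0.18  ⇒  A^0.18 = 5/1.807 = 2.767
ln A = ln(2.767) / 0.18 = 1.0177 / 0.18 = 5.6537
A = e^5.6537 ≈ 285.4 mi²

290 mi²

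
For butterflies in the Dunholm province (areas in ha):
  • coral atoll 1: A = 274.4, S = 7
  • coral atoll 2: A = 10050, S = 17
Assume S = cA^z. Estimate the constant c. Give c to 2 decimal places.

1.75

z = ln(S₂/S₁) / ln(A₂/A₁) = ln(17/7) / ln(10050/274.4) = 0.8873 / 3.6007 = 0.2464
c = S₁ / A₁^z = 7 / 274.4^0.2464 = 7 / 3.989 = 1.755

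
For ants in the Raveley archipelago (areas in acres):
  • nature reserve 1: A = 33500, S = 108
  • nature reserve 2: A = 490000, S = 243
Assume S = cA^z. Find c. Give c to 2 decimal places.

z = ln(S₂/S₁) / ln(A₂/A₁) = ln(243/108) / ln(490000/33500) = 0.8109 / 2.6829 = 0.3023
c = S₁ / A₁^z = 108 / 33500^0.3023 = 108 / 23.32 = 4.631

4.63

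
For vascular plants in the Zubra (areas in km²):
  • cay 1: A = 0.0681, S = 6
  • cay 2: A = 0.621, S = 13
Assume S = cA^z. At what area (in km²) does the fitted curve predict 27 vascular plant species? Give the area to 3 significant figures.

z = ln(13/6) / ln(0.621/0.0681) = 0.7732 / 2.2104 = 0.3498
c = 6 / 0.0681^0.3498 = 6 / 0.3907 = 15.36
A = (27/15.36)^(1/0.3498) ⇒ ln A = ln(1.758)/0.3498 = 1.6130
A = e^1.6130 ≈ 5.018 km²

5.02 km²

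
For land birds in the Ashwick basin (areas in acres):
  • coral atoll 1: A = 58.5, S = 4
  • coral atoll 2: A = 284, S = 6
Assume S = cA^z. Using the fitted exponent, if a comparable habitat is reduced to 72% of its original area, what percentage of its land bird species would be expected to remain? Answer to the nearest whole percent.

z = ln(6/4) / ln(284/58.5) = 0.4055 / 1.5799 = 0.2566
S_new/S_old = (A_new/A_old)^z = 0.72^0.2566 = exp(0.2566 × -0.3285) = 0.9192

92%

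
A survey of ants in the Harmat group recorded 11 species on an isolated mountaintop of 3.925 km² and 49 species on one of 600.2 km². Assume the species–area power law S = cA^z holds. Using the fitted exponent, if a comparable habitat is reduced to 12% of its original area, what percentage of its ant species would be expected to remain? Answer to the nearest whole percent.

z = ln(49/11) / ln(600.2/3.925) = 1.4939 / 5.0299 = 0.2970
S_new/S_old = (A_new/A_old)^z = 0.12^0.2970 = exp(0.2970 × -2.1203) = 0.5327

53%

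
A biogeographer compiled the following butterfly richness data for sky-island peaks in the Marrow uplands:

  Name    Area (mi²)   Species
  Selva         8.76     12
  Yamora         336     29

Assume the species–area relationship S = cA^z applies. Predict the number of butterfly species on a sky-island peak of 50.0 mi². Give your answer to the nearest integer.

18

z = ln(29/12) / ln(336/8.76) = 0.8824 / 3.6469 = 0.2420
c = 12 / 8.76^0.2420 = 12 / 1.691 = 7.098
S₃ = 7.098 × 50^0.2420 = 7.098 × 2.577 ≈ 18.29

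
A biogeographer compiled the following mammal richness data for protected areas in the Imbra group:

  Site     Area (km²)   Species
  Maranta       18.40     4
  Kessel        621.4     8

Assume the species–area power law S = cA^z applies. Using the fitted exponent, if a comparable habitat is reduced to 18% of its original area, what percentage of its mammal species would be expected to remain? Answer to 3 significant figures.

z = ln(8/4) / ln(621.4/18.4) = 0.6931 / 3.5196 = 0.1969
S_new/S_old = (A_new/A_old)^z = 0.18^0.1969 = exp(0.1969 × -1.7148) = 0.7134

71.3%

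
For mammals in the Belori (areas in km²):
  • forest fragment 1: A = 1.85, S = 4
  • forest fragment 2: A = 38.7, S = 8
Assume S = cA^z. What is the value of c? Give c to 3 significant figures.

3.48

z = ln(S₂/S₁) / ln(A₂/A₁) = ln(8/4) / ln(38.7/1.85) = 0.6931 / 3.0407 = 0.2280
c = S₁ / A₁^z = 4 / 1.85^0.2280 = 4 / 1.151 = 3.477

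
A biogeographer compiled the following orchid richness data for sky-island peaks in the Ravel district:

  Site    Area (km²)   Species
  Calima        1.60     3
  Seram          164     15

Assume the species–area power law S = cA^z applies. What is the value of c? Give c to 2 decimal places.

2.55

z = ln(S₂/S₁) / ln(A₂/A₁) = ln(15/3) / ln(164/1.6) = 1.6094 / 4.6299 = 0.3476
c = S₁ / A₁^z = 3 / 1.6^0.3476 = 3 / 1.177 = 2.548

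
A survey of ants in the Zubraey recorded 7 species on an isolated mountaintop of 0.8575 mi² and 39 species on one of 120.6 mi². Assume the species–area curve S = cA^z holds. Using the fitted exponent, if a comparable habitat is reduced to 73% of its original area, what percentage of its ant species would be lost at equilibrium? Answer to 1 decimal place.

z = ln(39/7) / ln(120.6/0.8575) = 1.7177 / 4.9462 = 0.3473
S_new/S_old = (A_new/A_old)^z = 0.73^0.3473 = exp(0.3473 × -0.3147) = 0.8965
Fraction lost = 1 − 0.8965 = 0.1035

10.4%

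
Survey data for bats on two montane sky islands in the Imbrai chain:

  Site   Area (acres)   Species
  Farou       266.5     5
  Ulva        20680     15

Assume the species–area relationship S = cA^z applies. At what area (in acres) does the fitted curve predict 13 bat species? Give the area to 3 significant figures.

11700 acres

z = ln(15/5) / ln(20680/266.5) = 1.0986 / 4.3515 = 0.2525
c = 5 / 266.5^0.2525 = 5 / 4.096 = 1.221
A = (13/1.221)^(1/0.2525) ⇒ ln A = ln(10.65)/0.2525 = 9.3701
A = e^9.3701 ≈ 11732 acres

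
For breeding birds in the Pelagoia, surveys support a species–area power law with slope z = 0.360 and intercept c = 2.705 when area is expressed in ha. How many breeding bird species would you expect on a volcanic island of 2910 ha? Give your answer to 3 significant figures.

47.8

S = 2.705 × 2910^0.36 = 2.705 × 17.66 ≈ 47.77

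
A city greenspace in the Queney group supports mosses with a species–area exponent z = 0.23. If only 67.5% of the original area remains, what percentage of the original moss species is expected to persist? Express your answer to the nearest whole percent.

91%

S_new/S_old = (A_new/A_old)^z = 0.675^0.23
= exp(0.23 × ln 0.675) = exp(0.23 × -0.3930) = exp(-0.0904) ≈ 0.9136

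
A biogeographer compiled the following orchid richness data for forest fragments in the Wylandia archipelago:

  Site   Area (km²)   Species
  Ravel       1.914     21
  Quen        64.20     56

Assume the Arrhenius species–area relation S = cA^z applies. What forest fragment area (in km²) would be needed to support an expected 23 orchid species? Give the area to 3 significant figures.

z = ln(56/21) / ln(64.2/1.914) = 0.9808 / 3.5128 = 0.2792
c = 21 / 1.914^0.2792 = 21 / 1.199 = 17.52
A = (23/17.52)^(1/0.2792) ⇒ ln A = ln(1.313)/0.2792 = 0.9750
A = e^0.9750 ≈ 2.651 km²

2.65 km²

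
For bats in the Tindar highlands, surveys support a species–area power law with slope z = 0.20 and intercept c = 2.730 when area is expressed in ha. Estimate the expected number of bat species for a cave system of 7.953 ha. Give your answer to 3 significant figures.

S = 2.73 × 7.953^0.2 = 2.73 × 1.514 ≈ 4.133

4.13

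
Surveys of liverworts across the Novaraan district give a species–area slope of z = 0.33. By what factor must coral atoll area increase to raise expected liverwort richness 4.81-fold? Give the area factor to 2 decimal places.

116.71

(A₂/A₁)^0.33 = 4.81, so A₂/A₁ = 4.81^(1/0.33) = 4.81^3.03
ln(A₂/A₁) = ln 4.81 / 0.33 = 1.5707 / 0.33 = 4.7597
A₂/A₁ = e^4.7597 ≈ 116.7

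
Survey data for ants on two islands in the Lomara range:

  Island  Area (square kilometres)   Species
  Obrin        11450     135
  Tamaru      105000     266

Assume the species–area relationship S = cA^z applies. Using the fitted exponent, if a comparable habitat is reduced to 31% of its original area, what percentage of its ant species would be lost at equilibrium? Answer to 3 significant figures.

z = ln(266/135) / ln(105000/11450) = 0.6782 / 2.2160 = 0.3061
S_new/S_old = (A_new/A_old)^z = 0.31^0.3061 = exp(0.3061 × -1.1712) = 0.6988
Fraction lost = 1 − 0.6988 = 0.3012

30.1%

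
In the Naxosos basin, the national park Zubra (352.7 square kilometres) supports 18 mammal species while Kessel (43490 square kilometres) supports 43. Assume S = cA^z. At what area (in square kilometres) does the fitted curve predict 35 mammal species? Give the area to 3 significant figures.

z = ln(43/18) / ln(43490/352.7) = 0.8708 / 4.8147 = 0.1809
c = 18 / 352.7^0.1809 = 18 / 2.889 = 6.231
A = (35/6.231)^(1/0.1809) ⇒ ln A = ln(5.618)/0.1809 = 9.5422
A = e^9.5422 ≈ 13935 square kilometres

13900 square kilometres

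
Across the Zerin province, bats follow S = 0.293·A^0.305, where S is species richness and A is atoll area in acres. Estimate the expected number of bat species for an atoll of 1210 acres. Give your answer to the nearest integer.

3 species

S = 0.293 × 1210^0.305
ln S = ln 0.293 + 0.305 × ln 1210 = -1.2276 + 0.305 × 7.0984 = 0.9374
S = e^0.9374 ≈ 2.553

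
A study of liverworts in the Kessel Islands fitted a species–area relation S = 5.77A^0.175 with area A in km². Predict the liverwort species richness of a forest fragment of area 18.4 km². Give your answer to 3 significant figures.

S = 5.77 × 18.4^0.175
ln S = ln 5.77 + 0.175 × ln 18.4 = 1.7527 + 0.175 × 2.9124 = 2.2623
S = e^2.2623 ≈ 9.605

9.61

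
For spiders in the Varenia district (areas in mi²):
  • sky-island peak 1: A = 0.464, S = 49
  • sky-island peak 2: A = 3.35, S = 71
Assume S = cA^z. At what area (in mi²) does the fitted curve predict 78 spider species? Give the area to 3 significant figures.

5.53 mi²

z = ln(71/49) / ln(3.35/0.464) = 0.3709 / 1.9768 = 0.1876
c = 49 / 0.464^0.1876 = 49 / 0.8658 = 56.59
A = (78/56.59)^(1/0.1876) ⇒ ln A = ln(1.378)/0.1876 = 1.7102
A = e^1.7102 ≈ 5.53 mi²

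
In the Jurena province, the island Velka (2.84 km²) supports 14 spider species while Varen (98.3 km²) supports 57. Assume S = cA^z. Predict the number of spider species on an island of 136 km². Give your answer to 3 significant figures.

64.8

z = ln(57/14) / ln(98.3/2.84) = 1.4040 / 3.5442 = 0.3961
c = 14 / 2.84^0.3961 = 14 / 1.512 = 9.259
S₃ = 9.259 × 136^0.3961 = 9.259 × 7.001 ≈ 64.82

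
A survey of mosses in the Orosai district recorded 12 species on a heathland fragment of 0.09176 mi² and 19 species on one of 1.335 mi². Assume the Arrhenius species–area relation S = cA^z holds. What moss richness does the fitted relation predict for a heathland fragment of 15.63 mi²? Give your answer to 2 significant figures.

29

z = ln(19/12) / ln(1.335/0.09176) = 0.4595 / 2.6775 = 0.1716
c = 12 / 0.09176^0.1716 = 12 / 0.6637 = 18.08
S₃ = 18.08 × 15.63^0.1716 = 18.08 × 1.603 ≈ 28.98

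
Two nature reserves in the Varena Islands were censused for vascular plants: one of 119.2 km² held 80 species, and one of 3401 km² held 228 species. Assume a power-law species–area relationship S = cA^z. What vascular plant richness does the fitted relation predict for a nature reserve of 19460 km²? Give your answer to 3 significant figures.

z = ln(228/80) / ln(3401/119.2) = 1.0473 / 3.3510 = 0.3125
c = 80 / 119.2^0.3125 = 80 / 4.456 = 17.95
S₃ = 17.95 × 19460^0.3125 = 17.95 × 21.9 ≈ 393.3

393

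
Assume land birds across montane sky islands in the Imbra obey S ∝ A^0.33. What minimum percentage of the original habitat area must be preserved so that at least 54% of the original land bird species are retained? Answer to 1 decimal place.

15.5%

Need (A_new/A_old)^0.33 = 0.54, so A_new/A_old = 0.54^(1/0.33) = 0.54^3.03
ln(A_new/A_old) = ln 0.54 / 0.33 = -0.6162 / 0.33 = -1.8672
A_new/A_old = e^-1.8672 ≈ 0.1546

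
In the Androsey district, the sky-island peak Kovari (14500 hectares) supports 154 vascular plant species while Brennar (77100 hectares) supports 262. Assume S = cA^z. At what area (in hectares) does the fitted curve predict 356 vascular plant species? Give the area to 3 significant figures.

202000 hectares

z = ln(262/154) / ln(77100/14500) = 0.5314 / 1.6710 = 0.3180
c = 154 / 14500^0.3180 = 154 / 21.06 = 7.314
A = (356/7.314)^(1/0.3180) ⇒ ln A = ln(48.68)/0.3180 = 12.2169
A = e^12.2169 ≈ 202180 hectares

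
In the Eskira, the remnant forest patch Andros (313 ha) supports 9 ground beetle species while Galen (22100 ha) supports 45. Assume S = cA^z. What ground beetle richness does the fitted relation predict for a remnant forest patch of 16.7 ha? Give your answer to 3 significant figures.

z = ln(45/9) / ln(22100/313) = 1.6094 / 4.2571 = 0.3781
c = 9 / 313^0.3781 = 9 / 8.779 = 1.025
S₃ = 1.025 × 16.7^0.3781 = 1.025 × 2.899 ≈ 2.972

2.97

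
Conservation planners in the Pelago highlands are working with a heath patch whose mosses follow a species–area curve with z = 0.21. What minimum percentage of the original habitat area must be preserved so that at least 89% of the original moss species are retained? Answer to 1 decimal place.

57.4%

Need (A_new/A_old)^0.21 = 0.89, so A_new/A_old = 0.89^(1/0.21) = 0.89^4.762
ln(A_new/A_old) = ln 0.89 / 0.21 = -0.1165 / 0.21 = -0.5549
A_new/A_old = e^-0.5549 ≈ 0.5741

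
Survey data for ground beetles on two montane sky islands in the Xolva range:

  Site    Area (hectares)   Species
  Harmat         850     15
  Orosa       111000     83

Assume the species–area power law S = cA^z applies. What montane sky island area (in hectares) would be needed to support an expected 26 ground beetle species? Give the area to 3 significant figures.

4070 hectares

z = ln(83/15) / ln(111000/850) = 1.7108 / 4.8720 = 0.3511
c = 15 / 850^0.3511 = 15 / 10.68 = 1.404
A = (26/1.404)^(1/0.3511) ⇒ ln A = ln(18.52)/0.3511 = 8.3117
A = e^8.3117 ≈ 4071 hectares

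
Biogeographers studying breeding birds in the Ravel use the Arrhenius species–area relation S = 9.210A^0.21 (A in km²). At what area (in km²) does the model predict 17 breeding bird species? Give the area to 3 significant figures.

18.5 km²

17 = 9.21 × A^0.21  ⇒  A^0.21 = 17/9.21 = 1.846
ln A = ln(1.846) / 0.21 = 0.6129 / 0.21 = 2.9187
A = e^2.9187 ≈ 18.52 km²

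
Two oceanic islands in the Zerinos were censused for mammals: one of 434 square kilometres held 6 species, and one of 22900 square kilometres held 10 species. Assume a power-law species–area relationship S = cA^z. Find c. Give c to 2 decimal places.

2.74

z = ln(S₂/S₁) / ln(A₂/A₁) = ln(10/6) / ln(22900/434) = 0.5108 / 3.9658 = 0.1288
c = S₁ / A₁^z = 6 / 434^0.1288 = 6 / 2.186 = 2.744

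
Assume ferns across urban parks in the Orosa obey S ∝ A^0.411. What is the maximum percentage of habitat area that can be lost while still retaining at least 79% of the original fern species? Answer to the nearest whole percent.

44%

Need (A_new/A_old)^0.411 = 0.79, so A_new/A_old = 0.79^(1/0.411) = 0.79^2.433
ln(A_new/A_old) = ln 0.79 / 0.411 = -0.2357 / 0.411 = -0.5735
A_new/A_old = e^-0.5735 ≈ 0.5635
Fraction that can be lost = 1 − 0.5635 = 0.4365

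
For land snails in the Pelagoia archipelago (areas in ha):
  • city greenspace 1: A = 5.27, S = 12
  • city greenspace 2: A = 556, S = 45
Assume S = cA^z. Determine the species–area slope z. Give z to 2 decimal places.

Taking logs: ln S = ln c + z ln A, so z = (ln S₂ − ln S₁)/(ln A₂ − ln A₁).
z = ln(45/12) / ln(556/5.27) = ln(3.75) / ln(105.5) = 1.3218 / 4.6587 = 0.2837

0.28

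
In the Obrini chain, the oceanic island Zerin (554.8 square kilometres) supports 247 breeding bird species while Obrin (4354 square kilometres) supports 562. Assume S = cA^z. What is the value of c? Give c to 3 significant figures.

19.8

z = ln(S₂/S₁) / ln(A₂/A₁) = ln(562/247) / ln(4354/554.8) = 0.8221 / 2.0602 = 0.3990
c = S₁ / A₁^z = 247 / 554.8^0.3990 = 247 / 12.45 = 19.85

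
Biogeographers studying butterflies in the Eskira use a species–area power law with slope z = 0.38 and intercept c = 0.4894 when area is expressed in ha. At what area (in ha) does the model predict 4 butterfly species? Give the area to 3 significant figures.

252 ha

4 = 0.4894 × A^0.38  ⇒  A^0.38 = 4/0.4894 = 8.173
ln A = ln(8.173) / 0.38 = 2.1009 / 0.38 = 5.5286
A = e^5.5286 ≈ 251.8 ha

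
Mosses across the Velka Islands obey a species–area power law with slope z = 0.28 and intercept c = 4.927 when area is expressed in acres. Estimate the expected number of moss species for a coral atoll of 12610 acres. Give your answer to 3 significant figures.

69.3

S = 4.927 × 12610^0.28
ln S = ln 4.927 + 0.28 × ln 12610 = 1.5947 + 0.28 × 9.4422 = 4.2386
S = e^4.2386 ≈ 69.31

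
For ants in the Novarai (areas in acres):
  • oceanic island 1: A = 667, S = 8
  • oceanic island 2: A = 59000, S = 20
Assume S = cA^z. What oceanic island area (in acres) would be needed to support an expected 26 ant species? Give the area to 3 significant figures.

213000 acres

z = ln(20/8) / ln(59000/667) = 0.9163 / 4.4825 = 0.2044
c = 8 / 667^0.2044 = 8 / 3.778 = 2.117
A = (26/2.117)^(1/0.2044) ⇒ ln A = ln(12.28)/0.2044 = 12.2688
A = e^12.2688 ≈ 212943 acres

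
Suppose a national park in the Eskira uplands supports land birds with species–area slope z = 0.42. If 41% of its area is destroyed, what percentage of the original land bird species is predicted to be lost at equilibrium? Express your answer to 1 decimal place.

19.9%

S_new/S_old = (A_new/A_old)^z = 0.59^0.42
= exp(0.42 × ln 0.59) = exp(0.42 × -0.5276) = exp(-0.2216) ≈ 0.8012
Fraction lost = 1 − 0.8012 = 0.1988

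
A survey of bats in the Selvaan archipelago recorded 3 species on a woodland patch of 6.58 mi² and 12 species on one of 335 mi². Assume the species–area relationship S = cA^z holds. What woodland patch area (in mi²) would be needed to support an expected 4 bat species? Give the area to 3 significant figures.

z = ln(12/3) / ln(335/6.58) = 1.3863 / 3.9301 = 0.3527
c = 3 / 6.58^0.3527 = 3 / 1.944 = 1.543
A = (4/1.543)^(1/0.3527) ⇒ ln A = ln(2.592)/0.3527 = 2.6996
A = e^2.6996 ≈ 14.87 mi²

14.9 mi²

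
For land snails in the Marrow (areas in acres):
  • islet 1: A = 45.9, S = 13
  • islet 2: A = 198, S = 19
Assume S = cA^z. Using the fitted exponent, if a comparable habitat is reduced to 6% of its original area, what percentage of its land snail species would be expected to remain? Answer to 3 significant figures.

z = ln(19/13) / ln(198/45.9) = 0.3795 / 1.4618 = 0.2596
S_new/S_old = (A_new/A_old)^z = 0.06^0.2596 = exp(0.2596 × -2.8134) = 0.4817

48.2%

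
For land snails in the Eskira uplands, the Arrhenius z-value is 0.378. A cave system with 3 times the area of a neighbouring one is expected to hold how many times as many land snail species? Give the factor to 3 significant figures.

S₂/S₁ = (A₂/A₁)^z = 3^0.378
ln(S₂/S₁) = 0.378 × ln 3 = 0.378 × 1.0986 = 0.4153
S₂/S₁ = e^0.4153 ≈ 1.515

1.51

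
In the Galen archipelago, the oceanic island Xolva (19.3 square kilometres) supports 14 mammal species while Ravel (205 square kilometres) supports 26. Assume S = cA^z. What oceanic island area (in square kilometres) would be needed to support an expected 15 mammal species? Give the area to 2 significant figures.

z = ln(26/14) / ln(205/19.3) = 0.6190 / 2.3629 = 0.2620
c = 14 / 19.3^0.2620 = 14 / 2.172 = 6.447
A = (15/6.447)^(1/0.2620) ⇒ ln A = ln(2.327)/0.2620 = 3.2235
A = e^3.2235 ≈ 25.11 square kilometres

25 square kilometres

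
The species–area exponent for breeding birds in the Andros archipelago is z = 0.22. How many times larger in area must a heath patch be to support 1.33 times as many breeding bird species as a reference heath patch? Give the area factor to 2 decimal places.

(A₂/A₁)^0.22 = 1.33, so A₂/A₁ = 1.33^(1/0.22) = 1.33^4.545
ln(A₂/A₁) = ln 1.33 / 0.22 = 0.2852 / 0.22 = 1.2963
A₂/A₁ = e^1.2963 ≈ 3.656

3.66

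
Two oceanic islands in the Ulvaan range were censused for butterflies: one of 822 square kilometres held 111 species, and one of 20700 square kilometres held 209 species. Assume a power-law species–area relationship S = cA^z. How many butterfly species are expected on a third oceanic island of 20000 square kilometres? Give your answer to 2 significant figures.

z = ln(209/111) / ln(20700/822) = 0.6328 / 3.2261 = 0.1961
c = 111 / 822^0.1961 = 111 / 3.73 = 29.76
S₃ = 29.76 × 20000^0.1961 = 29.76 × 6.977 ≈ 207.6

210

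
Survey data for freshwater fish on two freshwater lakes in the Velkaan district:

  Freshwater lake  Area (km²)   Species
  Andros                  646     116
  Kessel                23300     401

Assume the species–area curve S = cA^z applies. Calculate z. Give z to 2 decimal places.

0.35

Taking logs: ln S = ln c + z ln A, so z = (ln S₂ − ln S₁)/(ln A₂ − ln A₁).
z = ln(401/116) / ln(23300/646) = ln(3.457) / ln(36.07) = 1.2404 / 3.5854 = 0.3459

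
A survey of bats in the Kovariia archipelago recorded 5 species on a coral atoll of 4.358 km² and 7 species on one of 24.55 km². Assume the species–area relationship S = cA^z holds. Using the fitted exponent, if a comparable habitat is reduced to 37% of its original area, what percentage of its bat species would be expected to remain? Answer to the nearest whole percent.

z = ln(7/5) / ln(24.55/4.358) = 0.3365 / 1.7287 = 0.1946
S_new/S_old = (A_new/A_old)^z = 0.37^0.1946 = exp(0.1946 × -0.9943) = 0.8241

82%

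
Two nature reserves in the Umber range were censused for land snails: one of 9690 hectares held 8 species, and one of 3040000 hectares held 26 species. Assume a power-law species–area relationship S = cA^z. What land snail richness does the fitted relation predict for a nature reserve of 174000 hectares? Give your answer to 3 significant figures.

z = ln(26/8) / ln(3040000/9690) = 1.1787 / 5.7485 = 0.2050
c = 8 / 9690^0.2050 = 8 / 6.567 = 1.218
S₃ = 1.218 × 174000^0.2050 = 1.218 × 11.87 ≈ 14.46

14.5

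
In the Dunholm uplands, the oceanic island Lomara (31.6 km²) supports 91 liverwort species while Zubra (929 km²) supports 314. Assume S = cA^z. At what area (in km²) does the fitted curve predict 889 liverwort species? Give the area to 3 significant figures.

15900 km²

z = ln(314/91) / ln(929/31.6) = 1.2385 / 3.3810 = 0.3663
c = 91 / 31.6^0.3663 = 91 / 3.543 = 25.68
A = (889/25.68)^(1/0.3663) ⇒ ln A = ln(34.61)/0.3663 = 9.6750
A = e^9.6750 ≈ 15915 km²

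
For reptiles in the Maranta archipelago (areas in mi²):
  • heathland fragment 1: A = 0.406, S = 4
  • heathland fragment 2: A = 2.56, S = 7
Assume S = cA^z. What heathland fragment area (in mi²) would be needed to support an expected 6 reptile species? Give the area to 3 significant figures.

z = ln(7/4) / ln(2.56/0.406) = 0.5596 / 1.8414 = 0.3039
c = 4 / 0.406^0.3039 = 4 / 0.7604 = 5.261
A = (6/5.261)^(1/0.3039) ⇒ ln A = ln(1.141)/0.3039 = 0.4328
A = e^0.4328 ≈ 1.542 mi²

1.54 mi²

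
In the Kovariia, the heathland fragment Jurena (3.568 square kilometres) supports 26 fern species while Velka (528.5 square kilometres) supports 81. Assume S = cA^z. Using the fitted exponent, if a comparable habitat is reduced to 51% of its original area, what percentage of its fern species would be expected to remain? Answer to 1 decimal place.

85.8%

z = ln(81/26) / ln(528.5/3.568) = 1.1364 / 4.9980 = 0.2274
S_new/S_old = (A_new/A_old)^z = 0.51^0.2274 = exp(0.2274 × -0.6733) = 0.8581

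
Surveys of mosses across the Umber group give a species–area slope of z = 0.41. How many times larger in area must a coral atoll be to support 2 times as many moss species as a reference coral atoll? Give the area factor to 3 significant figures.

5.42

(A₂/A₁)^0.41 = 2, so A₂/A₁ = 2^(1/0.41) = 2^2.439
ln(A₂/A₁) = ln 2 / 0.41 = 0.6931 / 0.41 = 1.6906
A₂/A₁ = e^1.6906 ≈ 5.423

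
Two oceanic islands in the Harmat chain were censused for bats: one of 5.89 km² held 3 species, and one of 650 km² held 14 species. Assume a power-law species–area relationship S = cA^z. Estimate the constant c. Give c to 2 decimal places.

z = ln(S₂/S₁) / ln(A₂/A₁) = ln(14/3) / ln(650/5.89) = 1.5404 / 4.7037 = 0.3275
c = S₁ / A₁^z = 3 / 5.89^0.3275 = 3 / 1.787 = 1.678

1.68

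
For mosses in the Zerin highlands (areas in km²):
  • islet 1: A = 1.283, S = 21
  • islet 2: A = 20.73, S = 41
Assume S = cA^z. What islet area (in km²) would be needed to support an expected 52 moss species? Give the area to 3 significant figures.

z = ln(41/21) / ln(20.73/1.283) = 0.6690 / 2.7824 = 0.2405
c = 21 / 1.283^0.2405 = 21 / 1.062 = 19.78
A = (52/19.78)^(1/0.2405) ⇒ ln A = ln(2.629)/0.2405 = 4.0200
A = e^4.0200 ≈ 55.7 km²

55.7 km²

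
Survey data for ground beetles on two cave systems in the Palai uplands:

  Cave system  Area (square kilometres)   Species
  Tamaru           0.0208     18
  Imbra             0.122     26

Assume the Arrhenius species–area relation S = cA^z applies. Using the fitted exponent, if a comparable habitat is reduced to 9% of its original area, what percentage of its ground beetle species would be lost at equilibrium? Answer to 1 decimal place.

39.4%

z = ln(26/18) / ln(0.122/0.0208) = 0.3677 / 1.7691 = 0.2079
S_new/S_old = (A_new/A_old)^z = 0.09^0.2079 = exp(0.2079 × -2.4079) = 0.6062
Fraction lost = 1 − 0.6062 = 0.3938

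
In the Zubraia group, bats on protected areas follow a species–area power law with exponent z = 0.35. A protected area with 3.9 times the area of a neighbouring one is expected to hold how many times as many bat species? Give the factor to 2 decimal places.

1.61

S₂/S₁ = (A₂/A₁)^z = 3.9^0.35
ln(S₂/S₁) = 0.35 × ln 3.9 = 0.35 × 1.3610 = 0.4763
S₂/S₁ = e^0.4763 ≈ 1.61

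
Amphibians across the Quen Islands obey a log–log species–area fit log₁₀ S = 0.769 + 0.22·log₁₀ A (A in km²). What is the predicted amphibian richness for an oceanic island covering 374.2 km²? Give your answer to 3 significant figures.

21.6

S = 5.875 × 374.2^0.22
ln S = ln 5.875 + 0.22 × ln 374.2 = 1.7707 + 0.22 × 5.9248 = 3.0741
S = e^3.0741 ≈ 21.63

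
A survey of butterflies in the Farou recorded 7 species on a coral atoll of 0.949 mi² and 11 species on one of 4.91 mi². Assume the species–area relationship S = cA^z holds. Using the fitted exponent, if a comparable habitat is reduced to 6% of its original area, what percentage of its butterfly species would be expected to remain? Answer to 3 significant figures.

46.1%

z = ln(11/7) / ln(4.91/0.949) = 0.4520 / 1.6436 = 0.2750
S_new/S_old = (A_new/A_old)^z = 0.06^0.2750 = exp(0.2750 × -2.8134) = 0.4613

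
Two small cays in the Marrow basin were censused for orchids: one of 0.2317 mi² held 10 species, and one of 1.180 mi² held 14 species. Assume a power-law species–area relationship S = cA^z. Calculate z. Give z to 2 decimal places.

Taking logs: ln S = ln c + z ln A, so z = (ln S₂ − ln S₁)/(ln A₂ − ln A₁).
z = ln(14/10) / ln(1.18/0.2317) = ln(1.4) / ln(5.093) = 0.3365 / 1.6278 = 0.2067

0.21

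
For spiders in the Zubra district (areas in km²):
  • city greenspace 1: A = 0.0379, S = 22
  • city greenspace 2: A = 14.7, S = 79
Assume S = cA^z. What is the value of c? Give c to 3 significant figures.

z = ln(S₂/S₁) / ln(A₂/A₁) = ln(79/22) / ln(14.7/0.0379) = 1.2784 / 5.9607 = 0.2145
c = S₁ / A₁^z = 22 / 0.0379^0.2145 = 22 / 0.4956 = 44.39

44.4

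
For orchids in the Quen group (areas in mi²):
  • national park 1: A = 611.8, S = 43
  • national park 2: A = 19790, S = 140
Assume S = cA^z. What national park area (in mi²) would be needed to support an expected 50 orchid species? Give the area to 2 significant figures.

950 mi²

z = ln(140/43) / ln(19790/611.8) = 1.1804 / 3.4765 = 0.3395
c = 43 / 611.8^0.3395 = 43 / 8.835 = 4.867
A = (50/4.867)^(1/0.3395) ⇒ ln A = ln(10.27)/0.3395 = 6.8606
A = e^6.8606 ≈ 953.9 mi²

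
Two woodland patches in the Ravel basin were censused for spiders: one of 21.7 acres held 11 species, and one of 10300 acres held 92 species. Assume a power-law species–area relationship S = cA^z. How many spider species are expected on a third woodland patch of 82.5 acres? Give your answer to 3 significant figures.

17.4

z = ln(92/11) / ln(10300/21.7) = 2.1239 / 6.1626 = 0.3446
c = 11 / 21.7^0.3446 = 11 / 2.888 = 3.809
S₃ = 3.809 × 82.5^0.3446 = 3.809 × 4.576 ≈ 17.43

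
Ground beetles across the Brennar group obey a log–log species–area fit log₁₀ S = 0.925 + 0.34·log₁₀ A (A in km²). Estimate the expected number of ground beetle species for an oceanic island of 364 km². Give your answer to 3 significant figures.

S = 8.414 × 364^0.34 = 8.414 × 7.426 ≈ 62.48

62.5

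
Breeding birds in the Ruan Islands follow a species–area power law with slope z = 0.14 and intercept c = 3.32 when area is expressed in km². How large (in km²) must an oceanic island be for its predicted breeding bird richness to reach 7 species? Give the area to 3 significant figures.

7 = 3.32 × A^0.14  ⇒  A^0.14 = 7/3.32 = 2.108
ln A = ln(2.108) / 0.14 = 0.7459 / 0.14 = 5.3282
A = e^5.3282 ≈ 206.1 km²

206 km²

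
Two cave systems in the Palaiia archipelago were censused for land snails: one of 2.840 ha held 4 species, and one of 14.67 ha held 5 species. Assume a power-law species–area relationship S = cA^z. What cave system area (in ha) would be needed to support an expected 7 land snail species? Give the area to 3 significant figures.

174 ha

z = ln(5/4) / ln(14.67/2.84) = 0.2231 / 1.6420 = 0.1359
c = 4 / 2.84^0.1359 = 4 / 1.152 = 3.471
A = (7/3.471)^(1/0.1359) ⇒ ln A = ln(2.017)/0.1359 = 5.1617
A = e^5.1617 ≈ 174.5 ha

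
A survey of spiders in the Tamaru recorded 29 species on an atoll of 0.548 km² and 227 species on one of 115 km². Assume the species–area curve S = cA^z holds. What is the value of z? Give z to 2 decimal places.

Taking logs: ln S = ln c + z ln A, so z = (ln S₂ − ln S₁)/(ln A₂ − ln A₁).
z = ln(227/29) / ln(115/0.548) = ln(7.828) / ln(209.9) = 2.0577 / 5.3464 = 0.3849

0.38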